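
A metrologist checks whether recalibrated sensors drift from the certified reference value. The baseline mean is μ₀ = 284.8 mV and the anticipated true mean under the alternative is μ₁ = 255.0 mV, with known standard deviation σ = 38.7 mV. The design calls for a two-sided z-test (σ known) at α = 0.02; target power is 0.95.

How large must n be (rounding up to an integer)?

Standardized effect: d = |μ₁ − μ₀| / σ = |255.0 − 284.8| / 38.7 = 0.7700
For power 0.95 need Φ(δ − z_{0.01}) = 0.95, so δ = z_{0.01} + z_{0.05} = 2.326 + 1.645 = 3.971.
(Ignoring the negligible lower-tail rejection probability gives the usual closed-form inversion.)
δ = d·√n ⇒ n = (δ/d)² = (3.971 / 0.7700)² = 26.60.
Round up to the next whole unit.

n = 27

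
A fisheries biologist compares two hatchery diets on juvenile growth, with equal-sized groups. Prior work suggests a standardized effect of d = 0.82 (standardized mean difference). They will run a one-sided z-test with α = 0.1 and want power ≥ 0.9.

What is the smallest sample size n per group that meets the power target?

n = 20 per group

Set Φ(δ − 1.282) = 0.9; then δ − 1.282 = Φ⁻¹(0.9) = 1.282, giving δ = 2.563.
δ = d·√(n/2) ⇒ n = 2(δ/d)² = 2 × (2.563 / 0.82)² = 19.54.
Rounding up, n = 20 per group.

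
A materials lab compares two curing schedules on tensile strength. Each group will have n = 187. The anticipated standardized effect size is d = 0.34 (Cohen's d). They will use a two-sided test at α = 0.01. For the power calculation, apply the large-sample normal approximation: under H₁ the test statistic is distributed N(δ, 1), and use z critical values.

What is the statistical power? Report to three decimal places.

Power ≈ 0.762

Noncentrality parameter: δ = d·√(n/2) = 0.34 × √(187/2) = 3.2876
Two-sided α = 0.01 → critical value z_{0.005} = 2.576.
Power = Φ(δ − 2.576) + Φ(−δ − 2.576) = Φ(0.712) + Φ(-5.863) = 0.7617 + 0.0000 = 0.7617.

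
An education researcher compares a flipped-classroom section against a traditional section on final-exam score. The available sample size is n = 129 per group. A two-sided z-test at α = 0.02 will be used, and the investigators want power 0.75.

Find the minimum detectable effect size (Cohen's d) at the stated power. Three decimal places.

d ≈ 0.374

Required noncentrality: δ = z_{0.01} + z_{0.25} = 2.326 + 0.674 = 3.001.
(Lower-tail contribution to power is negligible for δ > 0.)
δ = d·√(n/2) ⇒ d = δ/√(n/2) = 3.001/√(129/2) = 0.3736.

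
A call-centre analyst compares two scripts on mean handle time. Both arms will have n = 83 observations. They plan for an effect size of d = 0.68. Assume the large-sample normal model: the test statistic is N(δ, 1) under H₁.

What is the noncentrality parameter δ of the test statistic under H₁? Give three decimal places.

The noncentrality parameter scales effect size by the design's sample-size factor: δ = d·√(n/2) = 0.68 × √(83/2) = 4.3806

δ ≈ 4.381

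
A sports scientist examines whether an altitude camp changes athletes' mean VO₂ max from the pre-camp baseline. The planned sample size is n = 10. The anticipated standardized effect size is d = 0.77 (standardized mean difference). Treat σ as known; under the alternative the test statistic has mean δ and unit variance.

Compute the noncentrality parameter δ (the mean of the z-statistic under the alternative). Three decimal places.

δ ≈ 2.435

The noncentrality parameter scales effect size by the design's sample-size factor: δ = d·√n = 0.77 × √10 = 2.4350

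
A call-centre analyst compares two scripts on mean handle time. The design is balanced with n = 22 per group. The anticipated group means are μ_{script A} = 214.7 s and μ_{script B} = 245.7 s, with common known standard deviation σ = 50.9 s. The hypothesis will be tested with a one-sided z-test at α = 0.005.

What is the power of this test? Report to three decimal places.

Power ≈ 0.289

Standardized effect: d = |μ_{script A} − μ_{script B}| / σ = |214.7 − 245.7| / 50.9 = 0.6090
Noncentrality parameter: δ = d·√(n/2) = 0.6090 × √(22/2) = 2.0199
One-sided α = 0.005 → critical value z_{0.005} = 2.576.
Power = Φ(δ − 2.576) = Φ(-0.556) = 0.2891.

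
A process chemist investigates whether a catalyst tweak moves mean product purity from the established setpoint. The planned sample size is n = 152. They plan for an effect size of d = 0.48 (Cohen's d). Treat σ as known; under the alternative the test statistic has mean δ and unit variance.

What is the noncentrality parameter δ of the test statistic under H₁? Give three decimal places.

δ = d·√n = 0.48 × √152 = 5.9178

δ ≈ 5.918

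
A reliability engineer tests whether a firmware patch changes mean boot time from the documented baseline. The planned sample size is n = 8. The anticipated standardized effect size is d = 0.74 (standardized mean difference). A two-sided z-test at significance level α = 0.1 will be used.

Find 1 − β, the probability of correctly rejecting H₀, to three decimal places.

Noncentrality parameter: λ = d·√n = 0.74 × √8 = 2.0930
Two-sided α = 0.1 → critical value z_{0.05} = 1.645.
Power = Φ(λ − 1.645) + Φ(−λ − 1.645) = Φ(0.448) + Φ(-3.738) = 0.6730 + 0.0001 = 0.6731.

Power ≈ 0.673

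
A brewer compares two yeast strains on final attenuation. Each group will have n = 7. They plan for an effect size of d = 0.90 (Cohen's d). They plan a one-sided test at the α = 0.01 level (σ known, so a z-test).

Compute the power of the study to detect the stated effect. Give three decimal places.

Noncentrality parameter: δ = d·√(n/2) = 0.90 × √(7/2) = 1.6837
Critical value for a one-sided test at α = 0.01: z_α = 2.326.
Power = Φ(δ − 2.326) = Φ(-0.643) = 0.2602.

Power ≈ 0.260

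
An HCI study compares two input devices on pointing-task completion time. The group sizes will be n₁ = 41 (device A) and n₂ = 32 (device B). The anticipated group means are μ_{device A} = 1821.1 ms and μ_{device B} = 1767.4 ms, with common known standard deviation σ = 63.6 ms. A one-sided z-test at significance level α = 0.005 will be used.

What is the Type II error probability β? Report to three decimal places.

β ≈ 0.158

Standardized effect: d = |μ_{device A} − μ_{device B}| / σ = |1821.1 − 1767.4| / 63.6 = 0.8443
Noncentrality parameter: δ = d / √(1/n₁ + 1/n₂) = 0.8443 / √(1/41 + 1/32) = 3.5795
One-sided α = 0.005 → critical value z_{0.005} = 2.576.
Power = P(Z > 2.576 − δ) = Φ(1.004) = 0.8422.
Type II error: β = 1 − power = 1 − 0.8422 = 0.1578.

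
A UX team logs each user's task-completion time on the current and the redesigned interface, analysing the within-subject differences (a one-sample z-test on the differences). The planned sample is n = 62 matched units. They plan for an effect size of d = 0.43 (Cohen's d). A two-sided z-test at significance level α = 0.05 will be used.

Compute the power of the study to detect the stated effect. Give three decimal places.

Power ≈ 0.923

Noncentrality parameter: δ = d·√n = 0.43 × √62 = 3.3858
Two-sided α = 0.05 → critical value z_{0.025} = 1.960.
Power = Φ(δ − 1.960) + Φ(−δ − 1.960) = Φ(1.426) + Φ(-5.346) = 0.9230 + 0.0000 = 0.9230.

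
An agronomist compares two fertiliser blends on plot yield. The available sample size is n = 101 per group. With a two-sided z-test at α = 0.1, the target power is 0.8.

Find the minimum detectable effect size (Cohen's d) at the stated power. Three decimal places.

d ≈ 0.350

Need Φ(δ − 1.645) = 0.8, so δ = 1.645 + 0.842 = 2.486.
(The second rejection-region term Φ(−δ − z_{α/2}) is negligible and dropped.)
δ = d·√(n/2) ⇒ d = δ/√(n/2) = 2.486/√(101/2) = 0.3499.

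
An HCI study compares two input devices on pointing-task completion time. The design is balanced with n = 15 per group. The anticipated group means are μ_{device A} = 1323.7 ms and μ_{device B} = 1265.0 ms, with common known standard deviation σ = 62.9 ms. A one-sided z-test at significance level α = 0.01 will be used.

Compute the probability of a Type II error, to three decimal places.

Standardized effect: d = |μ_{device A} − μ_{device B}| / σ = |1323.7 − 1265.0| / 62.9 = 0.9332
Noncentrality parameter: λ = d·√(n/2) = 0.9332 × √(15/2) = 2.5557
One-sided α = 0.01 → critical value z_{0.01} = 2.326.
Power = P(Z > 2.326 − λ) = Φ(0.229) = 0.5907.
Type II error: β = 1 − power = 1 − 0.5907 = 0.4093.

β ≈ 0.409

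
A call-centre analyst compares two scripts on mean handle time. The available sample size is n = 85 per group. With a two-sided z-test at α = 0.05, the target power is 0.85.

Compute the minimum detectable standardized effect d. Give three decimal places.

d ≈ 0.460

Need Φ(δ − 1.960) = 0.85, so δ = 1.960 + 1.036 = 2.996.
(Lower-tail contribution to power is negligible for δ > 0.)
δ = d·√(n/2) ⇒ d = δ/√(n/2) = 2.996/√(85/2) = 0.4596.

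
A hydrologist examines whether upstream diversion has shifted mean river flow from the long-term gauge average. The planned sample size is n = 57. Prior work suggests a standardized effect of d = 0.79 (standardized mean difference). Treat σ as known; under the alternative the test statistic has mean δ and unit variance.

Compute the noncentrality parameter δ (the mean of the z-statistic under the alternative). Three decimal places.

δ ≈ 5.964

δ = d·√n = 0.79 × √57 = 5.9644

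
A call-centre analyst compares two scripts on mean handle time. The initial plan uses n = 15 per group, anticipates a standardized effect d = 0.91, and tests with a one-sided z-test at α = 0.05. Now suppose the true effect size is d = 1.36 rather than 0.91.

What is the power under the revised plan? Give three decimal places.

With d = 1.36: δ = d·√(n/2) = 1.36 × √(15/2) = 3.7245. Critical value z_{0.05} = 1.645.
Revised power = P(Z > 1.645 − δ) = Φ(2.080) = 0.9812.

Power ≈ 0.981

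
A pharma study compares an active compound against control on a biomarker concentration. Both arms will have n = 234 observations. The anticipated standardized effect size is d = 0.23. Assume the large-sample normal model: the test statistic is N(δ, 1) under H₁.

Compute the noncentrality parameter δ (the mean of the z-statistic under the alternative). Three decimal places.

The noncentrality parameter scales effect size by the design's sample-size factor: δ = d·√(n/2) = 0.23 × √(234/2) = 2.4878

δ ≈ 2.488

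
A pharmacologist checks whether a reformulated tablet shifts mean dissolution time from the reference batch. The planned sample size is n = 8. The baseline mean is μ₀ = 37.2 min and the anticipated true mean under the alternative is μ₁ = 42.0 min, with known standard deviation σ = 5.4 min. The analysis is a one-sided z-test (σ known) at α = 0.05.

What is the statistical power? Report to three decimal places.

Standardized effect: d = |μ₁ − μ₀| / σ = |42.0 − 37.2| / 5.4 = 0.8889
Noncentrality parameter: λ = d·√n = 0.8889 × √8 = 2.5142
Critical value for a one-sided test at α = 0.05: z_α = 1.645.
Power = P(Z > 1.645 − λ) = Φ(0.869) = 0.8077.

Power ≈ 0.808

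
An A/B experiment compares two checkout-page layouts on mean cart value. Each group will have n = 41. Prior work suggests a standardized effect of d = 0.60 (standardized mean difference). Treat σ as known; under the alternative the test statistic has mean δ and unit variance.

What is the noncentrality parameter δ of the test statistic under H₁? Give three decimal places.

δ ≈ 2.717

The noncentrality parameter scales effect size by the design's sample-size factor: δ = d·√(n/2) = 0.60 × √(41/2) = 2.7166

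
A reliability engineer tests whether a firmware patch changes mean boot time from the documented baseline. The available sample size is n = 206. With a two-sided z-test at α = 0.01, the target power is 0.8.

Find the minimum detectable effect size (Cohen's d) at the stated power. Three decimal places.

d ≈ 0.238

Need Φ(δ − 2.576) = 0.8, so δ = 2.576 + 0.842 = 3.417.
(The second rejection-region term Φ(−δ − z_{α/2}) is negligible and dropped.)
δ = d·√n ⇒ d = δ/√n = 3.417/√206 = 0.2381.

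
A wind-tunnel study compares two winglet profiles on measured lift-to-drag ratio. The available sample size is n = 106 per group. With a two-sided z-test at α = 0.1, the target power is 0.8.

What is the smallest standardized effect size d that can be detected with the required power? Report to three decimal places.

d ≈ 0.342

Need Φ(δ − 1.645) = 0.8, so δ = 1.645 + 0.842 = 2.486.
(The second rejection-region term Φ(−δ − z_{α/2}) is negligible and dropped.)
δ = d·√(n/2) ⇒ d = δ/√(n/2) = 2.486/√(106/2) = 0.3415.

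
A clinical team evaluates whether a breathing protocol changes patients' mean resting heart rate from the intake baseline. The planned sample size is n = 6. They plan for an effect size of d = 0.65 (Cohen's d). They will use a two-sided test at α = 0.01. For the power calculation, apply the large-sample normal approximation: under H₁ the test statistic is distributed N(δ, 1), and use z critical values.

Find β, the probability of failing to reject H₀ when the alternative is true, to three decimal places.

Noncentrality parameter: δ = d·√n = 0.65 × √6 = 1.5922
Two-sided α = 0.01 → critical value z_{0.005} = 2.576.
Power = Φ(δ − 2.576) + Φ(−δ − 2.576) = Φ(-0.984) + Φ(-4.168) = 0.1626 + 0.0000 = 0.1627.
Type II error: β = 1 − power = 1 − 0.1627 = 0.8373.

β ≈ 0.837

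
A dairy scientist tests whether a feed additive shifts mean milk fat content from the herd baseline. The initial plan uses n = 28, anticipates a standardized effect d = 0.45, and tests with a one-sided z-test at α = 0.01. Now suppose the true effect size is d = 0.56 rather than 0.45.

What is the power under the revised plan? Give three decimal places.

With d = 0.56: δ = d·√n = 0.56 × √28 = 2.9632. Critical value z_{0.01} = 2.326.
Revised power = Φ(δ − 2.326) = Φ(0.637) = 0.7379.

Power ≈ 0.738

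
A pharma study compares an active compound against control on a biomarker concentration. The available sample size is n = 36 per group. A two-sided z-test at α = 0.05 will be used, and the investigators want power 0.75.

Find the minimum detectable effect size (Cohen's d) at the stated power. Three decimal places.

Required noncentrality: δ = z_{0.025} + z_{0.25} = 1.960 + 0.674 = 2.634.
(Lower-tail contribution to power is negligible for δ > 0.)
δ = d·√(n/2) ⇒ d = δ/√(n/2) = 2.634/√(36/2) = 0.6209.

d ≈ 0.621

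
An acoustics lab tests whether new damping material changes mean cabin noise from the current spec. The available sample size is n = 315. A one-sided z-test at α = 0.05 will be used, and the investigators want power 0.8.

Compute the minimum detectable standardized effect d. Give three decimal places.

d ≈ 0.140

Need Φ(δ − 1.645) = 0.8, so δ = 1.645 + 0.842 = 2.486.
δ = d·√n ⇒ d = δ/√n = 2.486/√315 = 0.1401.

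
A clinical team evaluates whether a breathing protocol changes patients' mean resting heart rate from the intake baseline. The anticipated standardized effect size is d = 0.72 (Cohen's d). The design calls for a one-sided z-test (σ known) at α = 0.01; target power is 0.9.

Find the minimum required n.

Set Φ(δ − 2.326) = 0.9; then δ − 2.326 = Φ⁻¹(0.9) = 1.282, giving δ = 3.608.
δ = d·√n ⇒ n = (δ/d)² = (3.608 / 0.72)² = 25.11.
Round up to the next whole unit.

n = 26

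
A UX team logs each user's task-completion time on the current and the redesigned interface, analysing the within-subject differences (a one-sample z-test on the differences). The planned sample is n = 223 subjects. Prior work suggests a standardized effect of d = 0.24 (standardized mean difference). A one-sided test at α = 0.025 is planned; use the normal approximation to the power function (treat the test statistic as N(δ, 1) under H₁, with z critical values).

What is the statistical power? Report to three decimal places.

Noncentrality parameter: δ = d·√n = 0.24 × √223 = 3.5840
One-sided α = 0.025 → critical value z_{0.025} = 1.960.
Power = Φ(δ − 1.960) = Φ(1.624) = 0.9478.

Power ≈ 0.948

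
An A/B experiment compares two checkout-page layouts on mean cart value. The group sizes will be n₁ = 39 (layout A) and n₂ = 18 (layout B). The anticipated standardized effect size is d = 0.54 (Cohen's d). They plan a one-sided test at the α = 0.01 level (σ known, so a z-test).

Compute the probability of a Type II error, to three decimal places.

β ≈ 0.667

Noncentrality parameter: δ = d / √(1/n₁ + 1/n₂) = 0.54 / √(1/39 + 1/18) = 1.8951
One-sided α = 0.01 → critical value z_{0.01} = 2.326.
Power = Φ(δ − 2.326) = Φ(-0.431) = 0.3331.
Type II error: β = 1 − power = 1 − 0.3331 = 0.6669.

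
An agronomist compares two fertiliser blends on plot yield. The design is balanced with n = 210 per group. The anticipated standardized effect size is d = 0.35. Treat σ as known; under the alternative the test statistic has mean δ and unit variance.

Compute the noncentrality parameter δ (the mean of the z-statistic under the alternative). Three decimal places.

δ = d·√(n/2) = 0.35 × √(210/2) = 3.5864

δ ≈ 3.586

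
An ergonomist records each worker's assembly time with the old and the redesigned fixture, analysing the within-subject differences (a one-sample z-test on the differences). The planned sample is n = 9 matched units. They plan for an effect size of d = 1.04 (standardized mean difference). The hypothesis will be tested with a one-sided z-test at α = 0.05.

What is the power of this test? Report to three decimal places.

Power ≈ 0.930

Noncentrality parameter: δ = d·√n = 1.04 × √9 = 3.1200
Critical value for a one-sided test at α = 0.05: z_α = 1.645.
Power = Φ(δ − 1.645) = Φ(1.475) = 0.9299.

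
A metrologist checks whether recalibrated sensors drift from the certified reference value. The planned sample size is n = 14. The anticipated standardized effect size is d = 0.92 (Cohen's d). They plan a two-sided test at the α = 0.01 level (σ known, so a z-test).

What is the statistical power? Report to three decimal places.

Power ≈ 0.807

Noncentrality parameter: δ = d·√n = 0.92 × √14 = 3.4423
Two-sided α = 0.01 → critical value z_{0.005} = 2.576.
Power = Φ(δ − 2.576) + Φ(−δ − 2.576) = Φ(0.866) + Φ(-6.018) = 0.8069 + 0.0000 = 0.8069.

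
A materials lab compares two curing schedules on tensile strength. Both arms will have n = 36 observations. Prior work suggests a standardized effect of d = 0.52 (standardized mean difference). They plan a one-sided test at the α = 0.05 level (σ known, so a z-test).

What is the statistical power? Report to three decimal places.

Power ≈ 0.713

Noncentrality parameter: λ = d·√(n/2) = 0.52 × √(36/2) = 2.2062
One-sided α = 0.05 → critical value z_{0.05} = 1.645.
Power = P(Z > 1.645 − λ) = Φ(0.561) = 0.7127.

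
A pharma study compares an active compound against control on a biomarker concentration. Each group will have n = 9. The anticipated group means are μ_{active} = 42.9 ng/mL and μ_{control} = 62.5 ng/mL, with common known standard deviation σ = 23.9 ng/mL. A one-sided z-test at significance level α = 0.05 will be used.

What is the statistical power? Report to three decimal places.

Standardized effect: d = |μ_{active} − μ_{control}| / σ = |42.9 − 62.5| / 23.9 = 0.8201
Noncentrality parameter: δ = d·√(n/2) = 0.8201 × √(9/2) = 1.7397
One-sided α = 0.05 → critical value z_{0.05} = 1.645.
Power = Φ(δ − 1.645) = Φ(0.095) = 0.5378.

Power ≈ 0.538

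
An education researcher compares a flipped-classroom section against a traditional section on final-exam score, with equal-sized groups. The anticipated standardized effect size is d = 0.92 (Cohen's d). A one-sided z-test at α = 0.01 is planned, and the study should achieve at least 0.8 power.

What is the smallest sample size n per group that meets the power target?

For power 0.8 need Φ(δ − z_{0.01}) = 0.8, so δ = z_{0.01} + z_{0.20} = 2.326 + 0.842 = 3.168.
δ = d·√(n/2) ⇒ n = 2(δ/d)² = 2 × (3.168 / 0.92)² = 23.71.
Round up to the next whole unit.

n = 24 per group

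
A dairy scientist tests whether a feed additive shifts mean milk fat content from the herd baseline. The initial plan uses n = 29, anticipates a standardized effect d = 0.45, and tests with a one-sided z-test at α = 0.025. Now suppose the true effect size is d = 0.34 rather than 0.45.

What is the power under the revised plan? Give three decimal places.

With d = 0.34: δ = d·√n = 0.34 × √29 = 1.8310. Critical value z_{0.025} = 1.960.
Revised power = P(Z > 1.960 − δ) = Φ(-0.129) = 0.4487.

Power ≈ 0.449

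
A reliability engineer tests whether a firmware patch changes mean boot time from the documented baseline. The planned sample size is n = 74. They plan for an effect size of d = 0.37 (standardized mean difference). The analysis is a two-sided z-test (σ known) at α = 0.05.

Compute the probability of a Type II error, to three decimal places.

β ≈ 0.111

Noncentrality parameter: δ = d·√n = 0.37 × √74 = 3.1829
Critical value for a two-sided test at α = 0.05: z_{α/2} = 1.960.
Power = Φ(δ − 1.960) + Φ(−δ − 1.960) = Φ(1.223) + Φ(-5.143) = 0.8893 + 0.0000 = 0.8893.
Type II error: β = 1 − power = 1 − 0.8893 = 0.1107.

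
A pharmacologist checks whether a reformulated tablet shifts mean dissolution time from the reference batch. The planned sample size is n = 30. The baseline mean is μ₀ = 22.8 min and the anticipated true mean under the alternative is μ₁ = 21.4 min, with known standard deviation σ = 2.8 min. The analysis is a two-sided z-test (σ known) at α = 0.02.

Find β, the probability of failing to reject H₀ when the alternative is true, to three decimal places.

Standardized effect: d = |μ₁ − μ₀| / σ = |21.4 − 22.8| / 2.8 = 0.5000
Noncentrality parameter: δ = d·√n = 0.5000 × √30 = 2.7386
Critical value for a two-sided test at α = 0.02: z_{α/2} = 2.326.
Power = Φ(δ − 2.326) + Φ(−δ − 2.326) = Φ(0.412) + Φ(-5.065) = 0.6599 + 0.0000 = 0.6599.
Type II error: β = 1 − power = 1 − 0.6599 = 0.3401.

β ≈ 0.340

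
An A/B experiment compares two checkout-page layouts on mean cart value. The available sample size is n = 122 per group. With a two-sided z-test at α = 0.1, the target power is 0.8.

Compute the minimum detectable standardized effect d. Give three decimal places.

d ≈ 0.318

Required noncentrality: δ = z_{0.05} + z_{0.20} = 1.645 + 0.842 = 2.486.
(Lower-tail contribution to power is negligible for δ > 0.)
δ = d·√(n/2) ⇒ d = δ/√(n/2) = 2.486/√(122/2) = 0.3184.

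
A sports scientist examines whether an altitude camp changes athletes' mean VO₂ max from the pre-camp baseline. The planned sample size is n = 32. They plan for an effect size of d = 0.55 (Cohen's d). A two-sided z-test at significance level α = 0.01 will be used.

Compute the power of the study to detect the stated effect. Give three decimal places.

Power ≈ 0.704

Noncentrality parameter: δ = d·√n = 0.55 × √32 = 3.1113
Critical value for a two-sided test at α = 0.01: z_{α/2} = 2.576.
Power = Φ(δ − 2.576) + Φ(−δ − 2.576) = Φ(0.535) + Φ(-5.687) = 0.7038 + 0.0000 = 0.7038.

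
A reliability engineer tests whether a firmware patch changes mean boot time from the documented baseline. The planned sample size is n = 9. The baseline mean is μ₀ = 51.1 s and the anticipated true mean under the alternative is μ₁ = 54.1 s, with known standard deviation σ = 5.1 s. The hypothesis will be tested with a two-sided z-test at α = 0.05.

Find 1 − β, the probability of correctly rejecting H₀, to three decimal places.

Power ≈ 0.423

Standardized effect: d = |μ₁ − μ₀| / σ = |54.1 − 51.1| / 5.1 = 0.5882
Noncentrality parameter: δ = d·√n = 0.5882 × √9 = 1.7647
Two-sided α = 0.05 → critical value z_{0.025} = 1.960.
Power = Φ(δ − 1.960) + Φ(−δ − 1.960) = Φ(-0.195) + Φ(-3.725) = 0.4226 + 0.0001 = 0.4227.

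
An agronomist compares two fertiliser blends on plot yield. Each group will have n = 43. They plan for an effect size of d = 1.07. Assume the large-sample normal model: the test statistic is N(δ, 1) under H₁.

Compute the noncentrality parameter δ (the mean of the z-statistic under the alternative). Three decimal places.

The noncentrality parameter scales effect size by the design's sample-size factor: δ = d·√(n/2) = 1.07 × √(43/2) = 4.9614

δ ≈ 4.961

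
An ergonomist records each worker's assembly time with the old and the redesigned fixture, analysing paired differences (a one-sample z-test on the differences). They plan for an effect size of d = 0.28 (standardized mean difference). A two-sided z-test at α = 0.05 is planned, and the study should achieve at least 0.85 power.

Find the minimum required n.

For power 0.85 need Φ(δ − z_{0.025}) = 0.85, so δ = z_{0.025} + z_{0.15} = 1.960 + 1.036 = 2.996.
(Ignoring the negligible lower-tail rejection probability gives the usual closed-form inversion.)
δ = d·√n ⇒ n = (δ/d)² = (2.996 / 0.28)² = 114.52.
Round up to the next whole unit.

n = 115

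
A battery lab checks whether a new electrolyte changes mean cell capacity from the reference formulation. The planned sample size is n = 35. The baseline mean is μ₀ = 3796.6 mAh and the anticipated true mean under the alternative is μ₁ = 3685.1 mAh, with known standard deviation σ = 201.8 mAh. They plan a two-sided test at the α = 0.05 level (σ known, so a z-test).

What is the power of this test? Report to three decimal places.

Power ≈ 0.905

Standardized effect: d = |μ₁ − μ₀| / σ = |3685.1 − 3796.6| / 201.8 = 0.5525
Noncentrality parameter: λ = d·√n = 0.5525 × √35 = 3.2688
Two-sided α = 0.05 → critical value z_{0.025} = 1.960.
Power = Φ(λ − 1.960) + Φ(−λ − 1.960) = Φ(1.309) + Φ(-5.229) = 0.9047 + 0.0000 = 0.9047.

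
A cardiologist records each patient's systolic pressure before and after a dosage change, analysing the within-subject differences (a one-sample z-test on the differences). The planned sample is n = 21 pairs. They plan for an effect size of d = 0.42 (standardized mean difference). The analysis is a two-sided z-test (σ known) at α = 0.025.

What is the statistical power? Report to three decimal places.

Power ≈ 0.376

Noncentrality parameter: δ = d·√n = 0.42 × √21 = 1.9247
Critical value for a two-sided test at α = 0.025: z_{α/2} = 2.241.
Power = Φ(δ − 2.241) + Φ(−δ − 2.241) = Φ(-0.317) + Φ(-4.166) = 0.3757 + 0.0000 = 0.3757.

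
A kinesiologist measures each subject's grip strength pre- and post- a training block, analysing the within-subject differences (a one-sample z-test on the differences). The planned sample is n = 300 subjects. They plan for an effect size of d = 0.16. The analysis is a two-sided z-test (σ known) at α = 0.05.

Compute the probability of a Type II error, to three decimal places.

Noncentrality parameter: λ = d·√n = 0.16 × √300 = 2.7713
Two-sided α = 0.05 → critical value z_{0.025} = 1.960.
Power = Φ(λ − 1.960) + Φ(−λ − 1.960) = Φ(0.811) + Φ(-4.731) = 0.7914 + 0.0000 = 0.7914.
Type II error: β = 1 − power = 1 − 0.7914 = 0.2086.

β ≈ 0.209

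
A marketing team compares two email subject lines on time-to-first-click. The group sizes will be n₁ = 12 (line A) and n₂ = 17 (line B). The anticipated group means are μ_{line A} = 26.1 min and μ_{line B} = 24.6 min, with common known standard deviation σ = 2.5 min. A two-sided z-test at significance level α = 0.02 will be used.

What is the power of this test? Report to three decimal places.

Power ≈ 0.231

Standardized effect: d = |μ_{line A} − μ_{line B}| / σ = |26.1 − 24.6| / 2.5 = 0.6000
Noncentrality parameter: δ = d / √(1/n₁ + 1/n₂) = 0.6000 / √(1/12 + 1/17) = 1.5914
Two-sided α = 0.02 → critical value z_{0.01} = 2.326.
Power = Φ(δ − 2.326) + Φ(−δ − 2.326) = Φ(-0.735) + Φ(-3.918) = 0.2312 + 0.0000 = 0.2312.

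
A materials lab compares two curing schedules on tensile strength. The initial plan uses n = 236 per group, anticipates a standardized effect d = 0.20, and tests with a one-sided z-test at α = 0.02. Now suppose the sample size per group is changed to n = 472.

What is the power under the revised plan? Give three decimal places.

Power ≈ 0.846

With n = 472 per group: δ = d·√(n/2) = 0.20 × √(472/2) = 3.0725. Critical value z_{0.02} = 2.054.
Revised power = Φ(δ − 2.054) = Φ(1.019) = 0.8458.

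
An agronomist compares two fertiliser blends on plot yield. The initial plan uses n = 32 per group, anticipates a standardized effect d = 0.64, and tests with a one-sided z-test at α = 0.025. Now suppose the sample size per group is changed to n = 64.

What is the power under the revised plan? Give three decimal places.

Power ≈ 0.952

With n = 64 per group: δ = d·√(n/2) = 0.64 × √(64/2) = 3.6204. Critical value z_{0.025} = 1.960.
Revised power = P(Z > 1.960 − δ) = Φ(1.660) = 0.9516.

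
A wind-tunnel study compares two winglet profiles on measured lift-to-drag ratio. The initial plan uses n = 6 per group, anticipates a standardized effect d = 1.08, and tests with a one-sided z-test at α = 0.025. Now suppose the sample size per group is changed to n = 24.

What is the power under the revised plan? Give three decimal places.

With n = 24 per group: δ = d·√(n/2) = 1.08 × √(24/2) = 3.7412. Critical value z_{0.025} = 1.960.
Revised power = P(Z > 1.960 − δ) = Φ(1.781) = 0.9626.

Power ≈ 0.963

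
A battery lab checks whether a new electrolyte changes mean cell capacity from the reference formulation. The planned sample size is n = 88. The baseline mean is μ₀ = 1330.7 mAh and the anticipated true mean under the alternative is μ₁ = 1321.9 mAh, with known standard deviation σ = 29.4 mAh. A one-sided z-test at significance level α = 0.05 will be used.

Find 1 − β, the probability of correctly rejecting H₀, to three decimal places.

Standardized effect: d = |μ₁ − μ₀| / σ = |1321.9 − 1330.7| / 29.4 = 0.2993
Noncentrality parameter: δ = d·√n = 0.2993 × √88 = 2.8079
One-sided α = 0.05 → critical value z_{0.05} = 1.645.
Power = Φ(δ − 1.645) = Φ(1.163) = 0.8776.

Power ≈ 0.878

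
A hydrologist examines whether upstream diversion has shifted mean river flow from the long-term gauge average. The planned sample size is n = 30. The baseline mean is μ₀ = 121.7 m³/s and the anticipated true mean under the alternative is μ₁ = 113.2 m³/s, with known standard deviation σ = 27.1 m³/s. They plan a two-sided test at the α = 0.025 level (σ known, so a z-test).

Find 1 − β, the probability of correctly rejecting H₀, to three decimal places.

Power ≈ 0.300

Standardized effect: d = |μ₁ − μ₀| / σ = |113.2 − 121.7| / 27.1 = 0.3137
Noncentrality parameter: δ = d·√n = 0.3137 × √30 = 1.7179
Two-sided α = 0.025 → critical value z_{0.0125} = 2.241.
Power = Φ(δ − 2.241) + Φ(−δ − 2.241) = Φ(-0.523) + Φ(-3.959) = 0.3003 + 0.0000 = 0.3004.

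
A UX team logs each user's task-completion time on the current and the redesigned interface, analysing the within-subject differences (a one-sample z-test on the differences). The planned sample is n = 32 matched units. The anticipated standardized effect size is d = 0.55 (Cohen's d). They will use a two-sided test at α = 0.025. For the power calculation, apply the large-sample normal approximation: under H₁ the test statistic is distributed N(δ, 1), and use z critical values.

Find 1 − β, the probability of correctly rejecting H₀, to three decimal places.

Noncentrality parameter: δ = d·√n = 0.55 × √32 = 3.1113
Two-sided α = 0.025 → critical value z_{0.0125} = 2.241.
Power = Φ(δ − 2.241) + Φ(−δ − 2.241) = Φ(0.870) + Φ(-5.353) = 0.8078 + 0.0000 = 0.8078.

Power ≈ 0.808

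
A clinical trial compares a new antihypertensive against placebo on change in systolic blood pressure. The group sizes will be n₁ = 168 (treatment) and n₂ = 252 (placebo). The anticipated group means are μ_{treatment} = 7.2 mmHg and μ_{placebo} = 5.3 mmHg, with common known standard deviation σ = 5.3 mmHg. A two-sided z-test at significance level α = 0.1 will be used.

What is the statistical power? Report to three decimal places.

Standardized effect: d = |μ_{treatment} − μ_{placebo}| / σ = |7.2 − 5.3| / 5.3 = 0.3585
Noncentrality parameter: δ = d / √(1/n₁ + 1/n₂) = 0.3585 / √(1/168 + 1/252) = 3.5992
Critical value for a two-sided test at α = 0.1: z_{α/2} = 1.645.
Power = Φ(δ − 1.645) + Φ(−δ − 1.645) = Φ(1.954) + Φ(-5.244) = 0.9747 + 0.0000 = 0.9747.

Power ≈ 0.975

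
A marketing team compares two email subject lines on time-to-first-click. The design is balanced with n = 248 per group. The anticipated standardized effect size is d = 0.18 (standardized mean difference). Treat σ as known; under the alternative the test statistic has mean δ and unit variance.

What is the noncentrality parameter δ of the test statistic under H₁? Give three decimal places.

The noncentrality parameter scales effect size by the design's sample-size factor: δ = d·√(n/2) = 0.18 × √(248/2) = 2.0044

δ ≈ 2.004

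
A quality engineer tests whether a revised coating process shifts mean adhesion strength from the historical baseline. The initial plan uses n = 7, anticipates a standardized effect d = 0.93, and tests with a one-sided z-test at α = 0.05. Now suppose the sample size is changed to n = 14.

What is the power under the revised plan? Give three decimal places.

With n = 14: δ = d·√n = 0.93 × √14 = 3.4797. Critical value z_{0.05} = 1.645.
Revised power = Φ(δ − 1.645) = Φ(1.835) = 0.9667.

Power ≈ 0.967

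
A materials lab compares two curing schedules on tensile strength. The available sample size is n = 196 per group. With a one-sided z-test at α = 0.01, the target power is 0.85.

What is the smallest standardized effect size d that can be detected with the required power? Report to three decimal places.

Required noncentrality: δ = z_{0.01} + z_{0.15} = 2.326 + 1.036 = 3.363.
δ = d·√(n/2) ⇒ d = δ/√(n/2) = 3.363/√(196/2) = 0.3397.

d ≈ 0.340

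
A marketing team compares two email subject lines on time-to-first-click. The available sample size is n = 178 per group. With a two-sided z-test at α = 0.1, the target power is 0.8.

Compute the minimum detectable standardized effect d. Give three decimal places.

Need Φ(δ − 1.645) = 0.8, so δ = 1.645 + 0.842 = 2.486.
(The second rejection-region term Φ(−δ − z_{α/2}) is negligible and dropped.)
δ = d·√(n/2) ⇒ d = δ/√(n/2) = 2.486/√(178/2) = 0.2636.

d ≈ 0.264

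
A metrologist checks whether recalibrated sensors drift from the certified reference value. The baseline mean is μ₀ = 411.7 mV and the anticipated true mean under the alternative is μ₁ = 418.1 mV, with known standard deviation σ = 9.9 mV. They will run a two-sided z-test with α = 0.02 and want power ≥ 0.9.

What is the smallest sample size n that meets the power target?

Standardized effect: d = |μ₁ − μ₀| / σ = |418.1 − 411.7| / 9.9 = 0.6465
For power 0.9 need Φ(δ − z_{0.01}) = 0.9, so δ = z_{0.01} + z_{0.10} = 2.326 + 1.282 = 3.608.
(For δ > 0 the lower-tail rejection region contributes negligibly to power, so the one-term inversion is standard.)
δ = d·√n ⇒ n = (δ/d)² = (3.608 / 0.6465)² = 31.15.
Round up to the next whole unit.

n = 32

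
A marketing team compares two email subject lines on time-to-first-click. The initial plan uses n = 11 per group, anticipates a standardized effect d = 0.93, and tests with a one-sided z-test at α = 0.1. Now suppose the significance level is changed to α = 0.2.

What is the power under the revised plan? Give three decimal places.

δ = d·√(n/2) = 0.93 × √(11/2) = 2.1810 (unchanged). New critical value: z_{0.2} = 0.842.
Revised power = Φ(δ − 0.842) = Φ(1.339) = 0.9098.

Power ≈ 0.910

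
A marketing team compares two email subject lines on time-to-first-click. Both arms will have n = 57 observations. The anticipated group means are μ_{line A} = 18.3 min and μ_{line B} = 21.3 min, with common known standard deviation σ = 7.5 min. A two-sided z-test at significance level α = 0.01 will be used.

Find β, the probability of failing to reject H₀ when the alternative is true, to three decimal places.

β ≈ 0.670

Standardized effect: d = |μ_{line A} − μ_{line B}| / σ = |18.3 − 21.3| / 7.5 = 0.4000
Noncentrality parameter: δ = d·√(n/2) = 0.4000 × √(57/2) = 2.1354
Critical value for a two-sided test at α = 0.01: z_{α/2} = 2.576.
Power = Φ(δ − 2.576) + Φ(−δ − 2.576) = Φ(-0.440) + Φ(-4.711) = 0.3298 + 0.0000 = 0.3298.
Type II error: β = 1 − power = 1 − 0.3298 = 0.6702.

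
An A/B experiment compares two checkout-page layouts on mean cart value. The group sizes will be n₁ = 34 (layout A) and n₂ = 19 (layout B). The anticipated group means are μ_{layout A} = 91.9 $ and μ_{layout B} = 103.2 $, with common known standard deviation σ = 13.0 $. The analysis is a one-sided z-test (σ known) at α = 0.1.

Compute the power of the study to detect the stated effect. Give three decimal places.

Standardized effect: d = |μ_{layout A} − μ_{layout B}| / σ = |91.9 − 103.2| / 13.0 = 0.8692
Noncentrality parameter: δ = d / √(1/n₁ + 1/n₂) = 0.8692 / √(1/34 + 1/19) = 3.0347
Critical value for a one-sided test at α = 0.1: z_α = 1.282.
Power = P(Z > 1.282 − δ) = Φ(1.753) = 0.9602.

Power ≈ 0.960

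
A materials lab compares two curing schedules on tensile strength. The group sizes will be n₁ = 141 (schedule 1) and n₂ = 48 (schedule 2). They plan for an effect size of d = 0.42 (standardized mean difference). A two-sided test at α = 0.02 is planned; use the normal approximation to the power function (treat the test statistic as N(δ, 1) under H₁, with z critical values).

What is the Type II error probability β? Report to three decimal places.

β ≈ 0.426

Noncentrality parameter: δ = d / √(1/n₁ + 1/n₂) = 0.42 / √(1/141 + 1/48) = 2.5133
Critical value for a two-sided test at α = 0.02: z_{α/2} = 2.326.
Power = Φ(δ − 2.326) + Φ(−δ − 2.326) = Φ(0.187) + Φ(-4.840) = 0.5742 + 0.0000 = 0.5742.
Type II error: β = 1 − power = 1 − 0.5742 = 0.4258.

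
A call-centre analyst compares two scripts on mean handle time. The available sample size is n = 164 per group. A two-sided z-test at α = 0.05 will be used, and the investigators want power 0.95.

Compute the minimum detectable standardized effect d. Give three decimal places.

Required noncentrality: δ = z_{0.025} + z_{0.05} = 1.960 + 1.645 = 3.605.
(The second rejection-region term Φ(−δ − z_{α/2}) is negligible and dropped.)
δ = d·√(n/2) ⇒ d = δ/√(n/2) = 3.605/√(164/2) = 0.3981.

d ≈ 0.398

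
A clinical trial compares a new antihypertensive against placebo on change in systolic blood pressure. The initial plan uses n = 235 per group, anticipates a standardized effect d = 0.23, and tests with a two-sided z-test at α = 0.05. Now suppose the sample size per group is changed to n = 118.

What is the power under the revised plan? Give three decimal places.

With n = 118 per group: δ = d·√(n/2) = 0.23 × √(118/2) = 1.7667. Critical value z_{0.025} = 1.960.
Revised power = Φ(δ − 1.960) + Φ(−δ − 1.960) = Φ(-0.193) + Φ(-3.727) = 0.4234 + 0.0001 = 0.4235.

Power ≈ 0.423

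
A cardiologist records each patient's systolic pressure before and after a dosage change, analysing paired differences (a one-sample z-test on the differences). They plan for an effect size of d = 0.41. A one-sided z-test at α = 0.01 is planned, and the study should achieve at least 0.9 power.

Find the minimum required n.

Set Φ(δ − 2.326) = 0.9; then δ − 2.326 = Φ⁻¹(0.9) = 1.282, giving δ = 3.608.
δ = d·√n ⇒ n = (δ/d)² = (3.608 / 0.41)² = 77.44.
Round up to the next whole unit.

n = 78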